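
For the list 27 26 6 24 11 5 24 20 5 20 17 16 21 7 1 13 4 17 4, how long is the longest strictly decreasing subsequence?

8

One longest decreasing subsequence is 27, 26, 24, 20, 17, 16, 7, 1 (positions 1,2,4,8,11,12,14,15), of length 8; no longer one exists.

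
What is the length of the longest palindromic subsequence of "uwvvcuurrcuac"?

6

One longest palindromic subsequence is curruc (positions 5,7,8,9,11,13); it reads the same forward and backward, and the interval DP gives dp[1][13] = 6.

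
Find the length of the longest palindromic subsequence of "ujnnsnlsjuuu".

One longest palindromic subsequence is ujslsju (positions 1,2,5,7,8,9,12); it reads the same forward and backward, and the interval DP gives dp[1][12] = 7.

7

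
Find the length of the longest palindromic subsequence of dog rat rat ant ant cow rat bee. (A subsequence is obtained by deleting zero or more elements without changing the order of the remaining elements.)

4

Using dp[i][j] = 2 + dp[i+1][j−1] if the ends match, else max(dp[i+1][j], dp[i][j−1]):
dp[1][8] = 4. A witness is rat ant ant rat at positions 3,4,5,7.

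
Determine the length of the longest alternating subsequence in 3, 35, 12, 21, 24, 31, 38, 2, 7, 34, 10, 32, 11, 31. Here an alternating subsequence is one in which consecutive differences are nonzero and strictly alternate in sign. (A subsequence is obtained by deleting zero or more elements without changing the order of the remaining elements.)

10

A longest alternating subsequence is 3, 35, 12, 21, 2, 34, 10, 32, 11, 31 (positions 1,2,3,4,8,10,11,12,13,14); its 9 consecutive differences strictly alternate in sign, and length 10 is optimal.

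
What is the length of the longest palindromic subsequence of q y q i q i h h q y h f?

Using dp[i][j] = 2 + dp[i+1][j−1] if the ends match, else max(dp[i+1][j], dp[i][j−1]):
dp[1][12] = 7. A witness is yqiqiqy at positions 2,3,4,5,6,9,10.

7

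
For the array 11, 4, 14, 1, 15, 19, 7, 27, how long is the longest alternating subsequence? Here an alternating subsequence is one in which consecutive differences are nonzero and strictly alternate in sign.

Track the best alternating length ending on an up-step vs a down-step at each position: up/down = 1/1, 1/2, 3/1, 1/4, 5/1, 5/1, 5/6, 7/1.
The maximum over both is 7; one such subsequence is 11, 4, 14, 1, 15, 7, 27.

7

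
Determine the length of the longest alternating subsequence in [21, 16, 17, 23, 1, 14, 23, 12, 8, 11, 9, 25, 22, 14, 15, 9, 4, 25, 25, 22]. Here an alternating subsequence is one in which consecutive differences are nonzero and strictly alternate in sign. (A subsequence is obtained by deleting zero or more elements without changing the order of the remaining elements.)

14

A longest alternating subsequence is 21, 16, 17, 1, 14, 8, 11, 9, 25, 14, 15, 9, 25, 22 (positions 1,2,3,5,6,9,10,11,12,14,15,16,18,20); its 13 consecutive differences strictly alternate in sign, and length 14 is optimal.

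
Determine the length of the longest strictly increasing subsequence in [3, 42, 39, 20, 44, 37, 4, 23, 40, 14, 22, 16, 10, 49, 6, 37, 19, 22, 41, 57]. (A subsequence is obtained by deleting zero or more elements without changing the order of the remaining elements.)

Scanning left to right, the best length ending at each element is: 3→1, 42→2, 39→2, 20→2, 44→3, 37→3, 4→2, 23→3, 40→4, 14→3, 22→4, 16→4, 10→3, 49→5, 6→3, 37→5, 19→5, 22→6, 41→7, 57→8.
So the longest increasing subsequence has length 8, e.g. 3, 4, 14, 16, 19, 22, 41, 57.

8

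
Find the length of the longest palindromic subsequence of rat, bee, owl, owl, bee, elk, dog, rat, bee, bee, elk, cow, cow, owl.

6

One longest palindromic subsequence is owl elk bee bee elk owl (positions 3,6,9,10,11,14); it reads the same forward and backward, and the interval DP gives dp[1][14] = 6.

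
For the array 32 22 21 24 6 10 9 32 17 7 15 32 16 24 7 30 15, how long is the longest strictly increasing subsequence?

6

One longest increasing subsequence is 6, 10, 15, 16, 24, 30 (positions 5,6,11,13,14,16), of length 6; no longer one exists.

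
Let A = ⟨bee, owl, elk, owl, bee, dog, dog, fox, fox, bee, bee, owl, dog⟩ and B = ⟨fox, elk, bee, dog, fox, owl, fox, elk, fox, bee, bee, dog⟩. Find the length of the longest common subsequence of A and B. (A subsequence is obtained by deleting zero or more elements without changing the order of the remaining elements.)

8

Backtracking the LCS table gives one alignment: elk (A3,B2) → bee (A5,B3) → dog (A6,B4) → fox (A8,B7) → fox (A9,B9) → bee (A10,B10) → bee (A11,B11) → dog (A13,B12).
So the longest common subsequence has length 8.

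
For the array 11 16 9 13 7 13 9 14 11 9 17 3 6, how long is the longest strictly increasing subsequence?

Let dp[i] be the longest increasing subsequence ending at position i. Then dp = [1, 2, 1, 2, 1, 2, 2, 3, 3, 2, 4, 1, 2].
The maximum is 4; one witness is 11, 13, 14, 17 at positions 1,4,8,11.

4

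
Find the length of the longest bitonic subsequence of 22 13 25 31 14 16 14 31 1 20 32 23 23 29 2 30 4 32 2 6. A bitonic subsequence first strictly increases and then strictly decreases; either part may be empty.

Let inc[i] be the LIS ending at i and dec[i] the longest strictly decreasing subsequence starting at i. inc = [1, 1, 2, 3, 2, 3, 2, 4, 1, 4, 5, 5, 5, 6, 2, 7, 3, 8, 2, 4], dec = [5, 3, 5, 5, 3, 4, 3, 4, 1, 3, 4, 3, 3, 3, 1, 3, 2, 2, 1, 1].
max_i inc[i]+dec[i]−1 = 9, with one witness 13, 14, 16, 20, 23, 29, 30, 4, 2.

9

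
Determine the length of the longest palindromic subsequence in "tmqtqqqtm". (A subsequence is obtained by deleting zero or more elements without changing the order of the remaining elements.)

Using dp[i][j] = 2 + dp[i+1][j−1] if the ends match, else max(dp[i+1][j], dp[i][j−1]):
dp[1][9] = 7. A witness is mtqqqtm at positions 2,4,5,6,7,8,9.

7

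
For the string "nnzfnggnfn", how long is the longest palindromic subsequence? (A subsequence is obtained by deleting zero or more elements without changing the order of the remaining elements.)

One longest palindromic subsequence is nfnggnfn (positions 1,4,5,6,7,8,9,10); it reads the same forward and backward, and the interval DP gives dp[1][10] = 8.

8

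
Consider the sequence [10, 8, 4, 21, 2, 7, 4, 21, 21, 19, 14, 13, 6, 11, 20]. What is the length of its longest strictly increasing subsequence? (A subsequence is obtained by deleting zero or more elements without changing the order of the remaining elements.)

Scanning left to right, the best length ending at each element is: 10→1, 8→1, 4→1, 21→2, 2→1, 7→2, 4→2, 21→3, 21→3, 19→3, 14→3, 13→3, 6→3, 11→4, 20→5.
So the longest increasing subsequence has length 5, e.g. 2, 4, 6, 11, 20.

5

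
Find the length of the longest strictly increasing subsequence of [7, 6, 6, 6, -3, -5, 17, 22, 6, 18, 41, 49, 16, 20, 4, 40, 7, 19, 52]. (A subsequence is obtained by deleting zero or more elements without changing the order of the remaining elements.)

6

One longest increasing subsequence is 7, 17, 22, 41, 49, 52 (positions 1,7,8,11,12,19), of length 6; no longer one exists.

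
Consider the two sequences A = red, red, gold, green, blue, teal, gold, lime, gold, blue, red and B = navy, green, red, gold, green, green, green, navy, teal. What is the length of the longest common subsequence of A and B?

4

Backtracking the LCS table gives one alignment: red (A2,B3) → gold (A3,B4) → green (A4,B7) → teal (A6,B9).
So the longest common subsequence has length 4.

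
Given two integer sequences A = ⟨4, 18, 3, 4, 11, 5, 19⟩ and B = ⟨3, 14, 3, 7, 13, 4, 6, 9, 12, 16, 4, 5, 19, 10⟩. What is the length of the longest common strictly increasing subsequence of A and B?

A longest common strictly increasing subsequence is 3, 4, 5, 19 (length 4); it appears in order in both A and B, and no longer such subsequence exists.

4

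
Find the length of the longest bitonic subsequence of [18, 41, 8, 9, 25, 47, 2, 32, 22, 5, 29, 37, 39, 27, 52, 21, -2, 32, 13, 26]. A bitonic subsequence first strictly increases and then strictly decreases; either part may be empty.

Let inc[i] be the LIS ending at i and dec[i] the longest strictly decreasing subsequence starting at i. inc = [1, 2, 1, 2, 3, 4, 1, 4, 3, 2, 4, 5, 6, 4, 7, 3, 1, 5, 3, 4], dec = [4, 6, 3, 3, 4, 6, 2, 5, 3, 2, 4, 4, 4, 3, 3, 2, 1, 2, 1, 1].
max_i inc[i]+dec[i]−1 = 9, with one witness 8, 9, 25, 47, 32, 29, 27, 21, 13.

9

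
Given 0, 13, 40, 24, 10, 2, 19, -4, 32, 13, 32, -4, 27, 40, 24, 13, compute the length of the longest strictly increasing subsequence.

5

Let dp[i] be the longest increasing subsequence ending at position i. Then dp = [1, 2, 3, 3, 2, 2, 3, 1, 4, 3, 4, 1, 4, 5, 4, 3].
The maximum is 5; one witness is 0, 13, 24, 32, 40 at positions 1,2,4,9,14.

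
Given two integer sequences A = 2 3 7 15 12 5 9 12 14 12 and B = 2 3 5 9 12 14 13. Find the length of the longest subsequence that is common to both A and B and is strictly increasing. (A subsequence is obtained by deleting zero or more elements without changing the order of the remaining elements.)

For each value that appears in both, track the longest common increasing run ending there.
The best achievable length is 6; one witness is 2, 3, 5, 9, 12, 14 (A-positions 1,2,6,7,8,9, B-positions 1,2,3,4,5,6).

6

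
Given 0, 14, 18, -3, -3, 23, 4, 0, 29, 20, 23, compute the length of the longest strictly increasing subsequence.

Scanning left to right, the best length ending at each element is: 0→1, 14→2, 18→3, -3→1, -3→1, 23→4, 4→2, 0→2, 29→5, 20→4, 23→5.
So the longest increasing subsequence has length 5, e.g. 0, 14, 18, 23, 29.

5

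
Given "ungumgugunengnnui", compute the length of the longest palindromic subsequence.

11

Using dp[i][j] = 2 + dp[i+1][j−1] if the ends match, else max(dp[i+1][j], dp[i][j−1]):
dp[1][17] = 11. A witness is ungugugugnu at positions 1,2,3,4,6,7,8,9,13,15,16.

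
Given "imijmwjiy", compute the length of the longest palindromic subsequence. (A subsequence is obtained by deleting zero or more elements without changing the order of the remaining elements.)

One longest palindromic subsequence is ijwji (positions 3,4,6,7,8); it reads the same forward and backward, and the interval DP gives dp[1][9] = 5.

5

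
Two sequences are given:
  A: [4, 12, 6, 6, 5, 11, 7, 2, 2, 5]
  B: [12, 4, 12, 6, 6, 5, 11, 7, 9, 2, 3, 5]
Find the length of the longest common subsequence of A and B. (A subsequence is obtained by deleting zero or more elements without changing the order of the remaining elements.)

A longest common subsequence is 4, 12, 6, 6, 5, 11, 7, 2, 5 (length 9); the LCS DP confirms no longer common subsequence exists.

9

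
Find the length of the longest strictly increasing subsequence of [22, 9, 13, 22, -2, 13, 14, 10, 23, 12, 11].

4

Scanning left to right, the best length ending at each element is: 22→1, 9→1, 13→2, 22→3, -2→1, 13→2, 14→3, 10→2, 23→4, 12→3, 11→3.
So the longest increasing subsequence has length 4, e.g. 9, 13, 22, 23.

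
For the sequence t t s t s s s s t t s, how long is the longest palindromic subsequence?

One longest palindromic subsequence is ttssssstt (positions 1,2,3,5,6,7,8,9,10); it reads the same forward and backward, and the interval DP gives dp[1][11] = 9.

9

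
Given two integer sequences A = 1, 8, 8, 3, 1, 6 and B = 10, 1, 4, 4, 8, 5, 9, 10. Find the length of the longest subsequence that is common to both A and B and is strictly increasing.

2

For each value that appears in both, track the longest common increasing run ending there.
The best achievable length is 2; one witness is 1, 8 (A-positions 1,2, B-positions 2,5).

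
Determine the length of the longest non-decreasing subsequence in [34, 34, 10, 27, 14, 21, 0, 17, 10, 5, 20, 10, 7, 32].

5

One longest non-decreasing subsequence is 10, 14, 17, 20, 32 (positions 3,5,8,11,14), of length 5; no longer one exists.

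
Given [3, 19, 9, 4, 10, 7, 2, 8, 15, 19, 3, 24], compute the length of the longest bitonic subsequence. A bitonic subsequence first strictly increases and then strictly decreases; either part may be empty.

One longest bitonic subsequence is 3, 4, 7, 8, 15, 19, 3 (positions 1,4,6,8,9,10,11): it rises to 19 then falls. Length 7 is optimal.

7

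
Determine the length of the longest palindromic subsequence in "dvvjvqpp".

One longest palindromic subsequence is vjv (positions 3,4,5); it reads the same forward and backward, and the interval DP gives dp[1][8] = 3.

3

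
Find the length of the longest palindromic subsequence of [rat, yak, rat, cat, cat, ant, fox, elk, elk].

Using dp[i][j] = 2 + dp[i+1][j−1] if the ends match, else max(dp[i+1][j], dp[i][j−1]):
dp[1][9] = 3. A witness is rat yak rat at positions 1,2,3.

3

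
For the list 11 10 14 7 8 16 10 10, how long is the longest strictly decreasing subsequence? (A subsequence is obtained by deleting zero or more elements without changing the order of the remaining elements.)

3

Let dp[i] be the longest decreasing subsequence ending at position i. Then dp = [1, 2, 1, 3, 3, 1, 2, 2].
The maximum is 3; one witness is 11, 10, 7 at positions 1,2,4.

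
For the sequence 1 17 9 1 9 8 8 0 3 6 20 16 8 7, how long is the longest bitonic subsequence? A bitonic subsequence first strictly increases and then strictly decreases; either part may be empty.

One longest bitonic subsequence is 1, 3, 6, 20, 16, 8, 7 (positions 1,9,10,11,12,13,14): it rises to 20 then falls. Length 7 is optimal.

7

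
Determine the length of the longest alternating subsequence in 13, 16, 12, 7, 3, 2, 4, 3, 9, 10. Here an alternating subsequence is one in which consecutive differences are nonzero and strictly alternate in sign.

A longest alternating subsequence is 13, 16, 3, 4, 3, 9 (positions 1,2,5,7,8,9); its 5 consecutive differences strictly alternate in sign, and length 6 is optimal.

6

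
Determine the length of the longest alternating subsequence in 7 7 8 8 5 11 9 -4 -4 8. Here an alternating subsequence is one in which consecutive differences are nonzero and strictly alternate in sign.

6

Track the best alternating length ending on an up-step vs a down-step at each position: up/down = 1/1, 1/1, 2/1, 2/1, 1/3, 4/1, 4/5, 1/5, 1/5, 6/5.
The maximum over both is 6; one such subsequence is 7, 8, 5, 11, -4, 8.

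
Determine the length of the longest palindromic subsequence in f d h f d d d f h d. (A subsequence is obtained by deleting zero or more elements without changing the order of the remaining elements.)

9

Using dp[i][j] = 2 + dp[i+1][j−1] if the ends match, else max(dp[i+1][j], dp[i][j−1]):
dp[1][10] = 9. A witness is dhfdddfhd at positions 2,3,4,5,6,7,8,9,10.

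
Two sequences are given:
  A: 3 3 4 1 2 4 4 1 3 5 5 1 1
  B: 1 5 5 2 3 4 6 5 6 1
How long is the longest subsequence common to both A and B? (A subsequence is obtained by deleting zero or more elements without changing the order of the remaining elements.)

5

Backtracking the LCS table gives one alignment: 1 (A4,B1) → 2 (A5,B4) → 4 (A6,B6) → 5 (A10,B8) → 1 (A13,B10).
So the longest common subsequence has length 5.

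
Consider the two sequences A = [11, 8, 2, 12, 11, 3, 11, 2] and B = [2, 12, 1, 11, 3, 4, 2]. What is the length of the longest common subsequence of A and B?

5

Backtracking the LCS table gives one alignment: 2 (A3,B1) → 12 (A4,B2) → 11 (A5,B4) → 3 (A6,B5) → 2 (A8,B7).
So the longest common subsequence has length 5.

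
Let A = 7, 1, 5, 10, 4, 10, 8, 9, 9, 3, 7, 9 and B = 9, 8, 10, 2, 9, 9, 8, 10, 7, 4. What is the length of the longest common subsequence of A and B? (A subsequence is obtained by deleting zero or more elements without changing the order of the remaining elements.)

Backtracking the LCS table gives one alignment: 10 (A4,B3) → 9 (A8,B5) → 9 (A9,B6) → 7 (A11,B9).
So the longest common subsequence has length 4.

4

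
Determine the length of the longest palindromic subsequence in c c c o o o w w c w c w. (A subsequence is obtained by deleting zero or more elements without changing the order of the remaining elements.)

One longest palindromic subsequence is ccooocc (positions 2,3,4,5,6,9,11); it reads the same forward and backward, and the interval DP gives dp[1][12] = 7.

7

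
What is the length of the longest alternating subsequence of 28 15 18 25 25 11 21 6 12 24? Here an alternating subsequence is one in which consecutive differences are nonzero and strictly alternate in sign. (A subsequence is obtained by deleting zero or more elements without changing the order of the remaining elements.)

7

A longest alternating subsequence is 28, 15, 18, 11, 21, 6, 12 (positions 1,2,3,6,7,8,9); its 6 consecutive differences strictly alternate in sign, and length 7 is optimal.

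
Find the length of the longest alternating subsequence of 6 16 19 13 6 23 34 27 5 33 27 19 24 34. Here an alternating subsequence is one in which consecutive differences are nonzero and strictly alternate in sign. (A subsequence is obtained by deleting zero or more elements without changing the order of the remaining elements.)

8

Track the best alternating length ending on an up-step vs a down-step at each position: up/down = 1/1, 2/1, 2/1, 2/3, 1/3, 4/1, 4/1, 4/5, 1/5, 6/5, 6/7, 6/7, 8/7, 8/1.
The maximum over both is 8; one such subsequence is 6, 16, 13, 34, 27, 33, 19, 24.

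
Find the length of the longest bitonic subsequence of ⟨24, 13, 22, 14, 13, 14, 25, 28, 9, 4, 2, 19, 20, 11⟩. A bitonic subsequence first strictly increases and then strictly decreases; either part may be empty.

7

One longest bitonic subsequence is 24, 22, 14, 13, 9, 4, 2 (positions 1,3,4,5,9,10,11): it rises to 24 then falls. Length 7 is optimal.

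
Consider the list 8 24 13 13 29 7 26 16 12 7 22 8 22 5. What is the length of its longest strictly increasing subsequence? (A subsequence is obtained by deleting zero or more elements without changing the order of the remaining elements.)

4

One longest increasing subsequence is 8, 13, 16, 22 (positions 1,3,8,11), of length 4; no longer one exists.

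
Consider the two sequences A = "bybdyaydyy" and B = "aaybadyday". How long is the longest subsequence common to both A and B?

A longest common subsequence is ybdyay (length 6); the LCS DP confirms no longer common subsequence exists.

6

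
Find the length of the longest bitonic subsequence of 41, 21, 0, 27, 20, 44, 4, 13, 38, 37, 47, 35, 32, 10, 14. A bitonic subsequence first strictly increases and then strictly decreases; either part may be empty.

One longest bitonic subsequence is 21, 27, 44, 38, 37, 35, 32, 14 (positions 2,4,6,9,10,12,13,15): it rises to 44 then falls. Length 8 is optimal.

8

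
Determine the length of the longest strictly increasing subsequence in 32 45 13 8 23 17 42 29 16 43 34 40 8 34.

5

Let dp[i] be the longest increasing subsequence ending at position i. Then dp = [1, 2, 1, 1, 2, 2, 3, 3, 2, 4, 4, 5, 1, 4].
The maximum is 5; one witness is 13, 23, 29, 34, 40 at positions 3,5,8,11,12.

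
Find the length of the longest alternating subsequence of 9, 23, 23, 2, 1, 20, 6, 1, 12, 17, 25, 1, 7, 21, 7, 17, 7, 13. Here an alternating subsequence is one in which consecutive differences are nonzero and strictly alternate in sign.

12

A longest alternating subsequence is 9, 23, 2, 20, 6, 12, 1, 21, 7, 17, 7, 13 (positions 1,2,4,6,7,9,12,14,15,16,17,18); its 11 consecutive differences strictly alternate in sign, and length 12 is optimal.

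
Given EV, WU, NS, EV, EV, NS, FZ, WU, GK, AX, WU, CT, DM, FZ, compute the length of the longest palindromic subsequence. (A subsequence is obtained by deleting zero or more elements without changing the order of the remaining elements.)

6

One longest palindromic subsequence is WU NS EV EV NS WU (positions 2,3,4,5,6,11); it reads the same forward and backward, and the interval DP gives dp[1][14] = 6.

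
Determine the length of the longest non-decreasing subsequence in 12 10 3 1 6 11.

Let dp[i] be the longest non-decreasing subsequence ending at position i. Then dp = [1, 1, 1, 1, 2, 3].
The maximum is 3; one witness is 3, 6, 11 at positions 3,5,6.

3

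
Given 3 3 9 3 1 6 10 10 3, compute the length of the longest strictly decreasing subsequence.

3

Let dp[i] be the longest decreasing subsequence ending at position i. Then dp = [1, 1, 1, 2, 3, 2, 1, 1, 3].
The maximum is 3; one witness is 9, 3, 1 at positions 3,4,5.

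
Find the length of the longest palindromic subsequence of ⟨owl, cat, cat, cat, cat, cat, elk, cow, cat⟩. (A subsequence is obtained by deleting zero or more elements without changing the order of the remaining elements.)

One longest palindromic subsequence is cat cat cat cat cat cat (positions 2,3,4,5,6,9); it reads the same forward and backward, and the interval DP gives dp[1][9] = 6.

6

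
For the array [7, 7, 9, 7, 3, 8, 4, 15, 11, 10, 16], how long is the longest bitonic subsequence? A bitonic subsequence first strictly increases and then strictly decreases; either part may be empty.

5

One longest bitonic subsequence is 7, 9, 15, 11, 10 (positions 1,3,8,9,10): it rises to 15 then falls. Length 5 is optimal.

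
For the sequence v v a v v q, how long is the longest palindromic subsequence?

Using dp[i][j] = 2 + dp[i+1][j−1] if the ends match, else max(dp[i+1][j], dp[i][j−1]):
dp[1][6] = 5. A witness is vvavv at positions 1,2,3,4,5.

5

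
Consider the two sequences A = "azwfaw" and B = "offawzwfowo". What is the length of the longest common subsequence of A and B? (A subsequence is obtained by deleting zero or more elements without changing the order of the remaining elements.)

A longest common subsequence is azwfw (length 5); the LCS DP confirms no longer common subsequence exists.

5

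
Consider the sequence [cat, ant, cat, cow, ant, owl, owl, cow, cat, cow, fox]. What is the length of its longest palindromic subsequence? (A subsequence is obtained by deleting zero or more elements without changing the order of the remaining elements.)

6

Using dp[i][j] = 2 + dp[i+1][j−1] if the ends match, else max(dp[i+1][j], dp[i][j−1]):
dp[1][11] = 6. A witness is cat cow owl owl cow cat at positions 3,4,6,7,8,9.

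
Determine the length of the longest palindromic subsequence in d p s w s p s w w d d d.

7

One longest palindromic subsequence is dwspswd (positions 1,4,5,6,7,9,12); it reads the same forward and backward, and the interval DP gives dp[1][12] = 7.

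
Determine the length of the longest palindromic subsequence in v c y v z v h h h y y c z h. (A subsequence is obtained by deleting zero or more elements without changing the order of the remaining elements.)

One longest palindromic subsequence is cyhhhyc (positions 2,3,7,8,9,11,12); it reads the same forward and backward, and the interval DP gives dp[1][14] = 7.

7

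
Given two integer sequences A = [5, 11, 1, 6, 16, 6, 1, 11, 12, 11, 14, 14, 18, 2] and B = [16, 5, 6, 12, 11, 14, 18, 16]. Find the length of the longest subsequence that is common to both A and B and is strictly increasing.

For each value that appears in both, track the longest common increasing run ending there.
The best achievable length is 5; one witness is 5, 6, 12, 14, 18 (A-positions 1,4,9,11,13, B-positions 2,3,4,6,7).

5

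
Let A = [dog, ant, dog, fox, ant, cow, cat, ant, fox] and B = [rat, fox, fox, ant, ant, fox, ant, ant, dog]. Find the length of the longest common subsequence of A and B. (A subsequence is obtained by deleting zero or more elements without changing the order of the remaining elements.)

4

Backtracking the LCS table gives one alignment: ant (A2,B5) → fox (A4,B6) → ant (A5,B7) → ant (A8,B8).
So the longest common subsequence has length 4.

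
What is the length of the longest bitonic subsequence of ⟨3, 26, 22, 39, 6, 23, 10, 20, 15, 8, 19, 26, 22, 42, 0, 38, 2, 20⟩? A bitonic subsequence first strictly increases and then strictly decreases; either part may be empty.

Let inc[i] be the LIS ending at i and dec[i] the longest strictly decreasing subsequence starting at i. inc = [1, 2, 2, 3, 2, 3, 3, 4, 4, 3, 5, 6, 6, 7, 1, 7, 2, 6], dec = [2, 6, 5, 6, 2, 5, 3, 4, 3, 2, 2, 3, 2, 3, 1, 2, 1, 1].
max_i inc[i]+dec[i]−1 = 9, with one witness 3, 6, 10, 15, 19, 26, 42, 38, 20.

9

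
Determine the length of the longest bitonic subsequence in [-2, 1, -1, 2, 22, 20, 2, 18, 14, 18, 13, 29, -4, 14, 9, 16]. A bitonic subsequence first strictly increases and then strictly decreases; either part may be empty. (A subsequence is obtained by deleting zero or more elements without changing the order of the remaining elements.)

Let inc[i] be the LIS ending at i and dec[i] the longest strictly decreasing subsequence starting at i. inc = [1, 2, 2, 3, 4, 4, 3, 4, 4, 5, 4, 6, 1, 5, 4, 6], dec = [2, 3, 2, 2, 6, 5, 2, 4, 3, 3, 2, 3, 1, 2, 1, 1].
max_i inc[i]+dec[i]−1 = 9, with one witness -2, 1, 2, 22, 20, 18, 14, 13, 9.

9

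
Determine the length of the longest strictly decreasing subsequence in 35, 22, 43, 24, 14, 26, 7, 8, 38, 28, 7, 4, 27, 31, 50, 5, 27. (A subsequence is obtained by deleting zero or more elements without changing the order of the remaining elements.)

Scanning left to right, the best length ending at each element is: 35→1, 22→2, 43→1, 24→2, 14→3, 26→2, 7→4, 8→4, 38→2, 28→3, 7→5, 4→6, 27→4, 31→3, 50→1, 5→6, 27→4.
So the longest decreasing subsequence has length 6, e.g. 35, 22, 14, 8, 7, 4.

6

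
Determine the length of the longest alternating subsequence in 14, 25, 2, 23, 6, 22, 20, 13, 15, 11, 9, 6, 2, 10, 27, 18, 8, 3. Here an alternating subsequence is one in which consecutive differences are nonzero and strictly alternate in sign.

Track the best alternating length ending on an up-step vs a down-step at each position: up/down = 1/1, 2/1, 1/3, 4/3, 4/5, 6/5, 6/7, 6/7, 8/7, 6/9, 6/9, 4/9, 1/9, 10/9, 10/1, 10/11, 10/11, 10/11.
The maximum over both is 11; one such subsequence is 14, 25, 2, 23, 6, 22, 13, 15, 11, 27, 18.

11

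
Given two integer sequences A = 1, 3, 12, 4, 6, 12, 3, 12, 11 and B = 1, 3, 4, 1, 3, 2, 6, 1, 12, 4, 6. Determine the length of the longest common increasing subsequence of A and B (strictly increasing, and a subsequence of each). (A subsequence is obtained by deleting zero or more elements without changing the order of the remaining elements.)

A longest common strictly increasing subsequence is 1, 3, 4, 6, 12 (length 5); it appears in order in both A and B, and no longer such subsequence exists.

5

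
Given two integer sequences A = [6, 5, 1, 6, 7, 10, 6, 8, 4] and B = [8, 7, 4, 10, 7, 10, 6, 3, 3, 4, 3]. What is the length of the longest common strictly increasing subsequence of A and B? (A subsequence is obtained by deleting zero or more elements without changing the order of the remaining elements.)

For each value that appears in both, track the longest common increasing run ending there.
The best achievable length is 2; one witness is 7, 10 (A-positions 5,6, B-positions 2,4).

2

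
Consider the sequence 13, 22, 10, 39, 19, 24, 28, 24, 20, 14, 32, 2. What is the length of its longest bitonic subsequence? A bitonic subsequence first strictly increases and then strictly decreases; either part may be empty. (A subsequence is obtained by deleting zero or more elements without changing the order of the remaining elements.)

One longest bitonic subsequence is 13, 22, 39, 28, 24, 20, 14, 2 (positions 1,2,4,7,8,9,10,12): it rises to 39 then falls. Length 8 is optimal.

8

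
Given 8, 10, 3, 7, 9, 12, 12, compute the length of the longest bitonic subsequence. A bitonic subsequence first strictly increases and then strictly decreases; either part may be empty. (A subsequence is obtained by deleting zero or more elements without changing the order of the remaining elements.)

4

Let inc[i] be the LIS ending at i and dec[i] the longest strictly decreasing subsequence starting at i. inc = [1, 2, 1, 2, 3, 4, 4], dec = [2, 2, 1, 1, 1, 1, 1].
max_i inc[i]+dec[i]−1 = 4, with one witness 3, 7, 9, 12.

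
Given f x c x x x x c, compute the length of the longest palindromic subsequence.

One longest palindromic subsequence is cxxxxc (positions 3,4,5,6,7,8); it reads the same forward and backward, and the interval DP gives dp[1][8] = 6.

6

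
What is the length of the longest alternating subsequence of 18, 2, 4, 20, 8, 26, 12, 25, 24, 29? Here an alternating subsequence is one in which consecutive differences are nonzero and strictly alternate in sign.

Track the best alternating length ending on an up-step vs a down-step at each position: up/down = 1/1, 1/2, 3/2, 3/1, 3/4, 5/1, 5/6, 7/6, 7/8, 9/1.
The maximum over both is 9; one such subsequence is 18, 2, 20, 8, 26, 12, 25, 24, 29.

9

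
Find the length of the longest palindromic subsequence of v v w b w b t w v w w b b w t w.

Using dp[i][j] = 2 + dp[i+1][j−1] if the ends match, else max(dp[i+1][j], dp[i][j−1]):
dp[1][16] = 9. A witness is wwbwwwbww at positions 3,5,6,8,10,11,13,14,16.

9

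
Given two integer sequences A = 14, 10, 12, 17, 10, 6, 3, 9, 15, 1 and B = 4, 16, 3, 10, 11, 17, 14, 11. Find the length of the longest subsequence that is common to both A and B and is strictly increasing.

For each value that appears in both, track the longest common increasing run ending there.
The best achievable length is 2; one witness is 10, 17 (A-positions 2,4, B-positions 4,6).

2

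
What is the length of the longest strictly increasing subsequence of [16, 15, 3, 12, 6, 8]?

3

Scanning left to right, the best length ending at each element is: 16→1, 15→1, 3→1, 12→2, 6→2, 8→3.
So the longest increasing subsequence has length 3, e.g. 3, 6, 8.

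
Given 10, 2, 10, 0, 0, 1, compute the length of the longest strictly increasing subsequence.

2

Scanning left to right, the best length ending at each element is: 10→1, 2→1, 10→2, 0→1, 0→1, 1→2.
So the longest increasing subsequence has length 2, e.g. 2, 10.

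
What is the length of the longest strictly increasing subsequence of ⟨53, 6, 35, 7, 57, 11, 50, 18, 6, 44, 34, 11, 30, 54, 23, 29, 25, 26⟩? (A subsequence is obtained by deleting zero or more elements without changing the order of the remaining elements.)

7

Let dp[i] be the longest increasing subsequence ending at position i. Then dp = [1, 1, 2, 2, 3, 3, 4, 4, 1, 5, 5, 3, 5, 6, 5, 6, 6, 7].
The maximum is 7; one witness is 6, 7, 11, 18, 23, 25, 26 at positions 2,4,6,8,15,17,18.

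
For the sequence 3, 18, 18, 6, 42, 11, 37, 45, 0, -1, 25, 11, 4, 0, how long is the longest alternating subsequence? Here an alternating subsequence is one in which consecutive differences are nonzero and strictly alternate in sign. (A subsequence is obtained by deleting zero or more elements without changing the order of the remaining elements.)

A longest alternating subsequence is 3, 18, 6, 42, 11, 37, 0, 25, 11 (positions 1,2,4,5,6,7,9,11,12); its 8 consecutive differences strictly alternate in sign, and length 9 is optimal.

9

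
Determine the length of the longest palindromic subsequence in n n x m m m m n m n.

8

Using dp[i][j] = 2 + dp[i+1][j−1] if the ends match, else max(dp[i+1][j], dp[i][j−1]):
dp[1][10] = 8. A witness is nnmmmmnn at positions 1,2,4,5,6,7,8,10.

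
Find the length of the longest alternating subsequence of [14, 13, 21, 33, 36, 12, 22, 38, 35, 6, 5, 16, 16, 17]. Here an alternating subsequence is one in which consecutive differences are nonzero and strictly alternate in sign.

7

A longest alternating subsequence is 14, 13, 21, 12, 22, 6, 16 (positions 1,2,3,6,7,10,12); its 6 consecutive differences strictly alternate in sign, and length 7 is optimal.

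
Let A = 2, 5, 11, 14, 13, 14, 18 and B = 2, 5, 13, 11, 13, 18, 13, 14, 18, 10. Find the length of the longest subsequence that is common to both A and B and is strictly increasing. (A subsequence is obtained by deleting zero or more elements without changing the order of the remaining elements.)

6

A longest common strictly increasing subsequence is 2, 5, 11, 13, 14, 18 (length 6); it appears in order in both A and B, and no longer such subsequence exists.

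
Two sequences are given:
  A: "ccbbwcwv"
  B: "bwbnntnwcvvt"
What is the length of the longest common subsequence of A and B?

5

A longest common subsequence is bbwcv (length 5); the LCS DP confirms no longer common subsequence exists.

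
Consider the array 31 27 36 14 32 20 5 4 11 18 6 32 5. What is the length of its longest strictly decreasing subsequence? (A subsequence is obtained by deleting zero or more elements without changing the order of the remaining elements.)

6

One longest decreasing subsequence is 31, 27, 14, 11, 6, 5 (positions 1,2,4,9,11,13), of length 6; no longer one exists.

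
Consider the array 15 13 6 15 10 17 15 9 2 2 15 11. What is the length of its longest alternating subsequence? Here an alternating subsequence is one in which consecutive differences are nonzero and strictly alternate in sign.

Track the best alternating length ending on an up-step vs a down-step at each position: up/down = 1/1, 1/2, 1/2, 3/1, 3/4, 5/1, 5/6, 3/6, 1/6, 1/6, 7/6, 7/8.
The maximum over both is 8; one such subsequence is 15, 13, 15, 10, 17, 9, 15, 11.

8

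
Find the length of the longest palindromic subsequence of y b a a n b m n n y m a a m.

8

Using dp[i][j] = 2 + dp[i+1][j−1] if the ends match, else max(dp[i+1][j], dp[i][j−1]):
dp[1][14] = 8. A witness is aamnnmaa at positions 3,4,7,8,9,11,12,13.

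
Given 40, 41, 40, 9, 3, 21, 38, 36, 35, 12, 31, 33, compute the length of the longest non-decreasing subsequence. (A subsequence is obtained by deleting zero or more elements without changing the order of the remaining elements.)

4

One longest non-decreasing subsequence is 9, 21, 31, 33 (positions 4,6,11,12), of length 4; no longer one exists.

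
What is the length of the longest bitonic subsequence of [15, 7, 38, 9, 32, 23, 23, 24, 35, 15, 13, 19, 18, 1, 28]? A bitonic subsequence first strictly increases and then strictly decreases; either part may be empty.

One longest bitonic subsequence is 7, 9, 23, 24, 35, 19, 18, 1 (positions 2,4,6,8,9,12,13,14): it rises to 35 then falls. Length 8 is optimal.

8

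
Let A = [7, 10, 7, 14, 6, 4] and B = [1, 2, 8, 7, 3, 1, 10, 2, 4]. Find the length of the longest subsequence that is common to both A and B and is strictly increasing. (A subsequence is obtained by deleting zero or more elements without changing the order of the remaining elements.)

A longest common strictly increasing subsequence is 7, 10 (length 2); it appears in order in both A and B, and no longer such subsequence exists.

2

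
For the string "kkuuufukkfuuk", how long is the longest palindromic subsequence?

10

Using dp[i][j] = 2 + dp[i+1][j−1] if the ends match, else max(dp[i+1][j], dp[i][j−1]):
dp[1][13] = 10. A witness is kuufkkfuuk at positions 1,3,4,6,8,9,10,11,12,13.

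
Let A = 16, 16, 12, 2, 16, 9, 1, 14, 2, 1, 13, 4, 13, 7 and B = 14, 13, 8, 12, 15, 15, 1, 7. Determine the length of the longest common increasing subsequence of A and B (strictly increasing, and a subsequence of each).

2

A longest common strictly increasing subsequence is 1, 7 (length 2); it appears in order in both A and B, and no longer such subsequence exists.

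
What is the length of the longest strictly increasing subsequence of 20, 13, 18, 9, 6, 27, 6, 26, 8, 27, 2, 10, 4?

One longest increasing subsequence is 13, 18, 26, 27 (positions 2,3,8,10), of length 4; no longer one exists.

4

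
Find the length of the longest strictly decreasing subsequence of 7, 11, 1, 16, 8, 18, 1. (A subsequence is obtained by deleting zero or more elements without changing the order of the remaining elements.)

3

Let dp[i] be the longest decreasing subsequence ending at position i. Then dp = [1, 1, 2, 1, 2, 1, 3].
The maximum is 3; one witness is 11, 8, 1 at positions 2,5,7.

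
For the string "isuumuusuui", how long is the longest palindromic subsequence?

9

One longest palindromic subsequence is isuumuusi (positions 1,2,3,4,5,6,7,8,11); it reads the same forward and backward, and the interval DP gives dp[1][11] = 9.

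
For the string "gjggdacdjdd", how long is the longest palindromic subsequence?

5

Using dp[i][j] = 2 + dp[i+1][j−1] if the ends match, else max(dp[i+1][j], dp[i][j−1]):
dp[1][11] = 5. A witness is ddjdd at positions 5,8,9,10,11.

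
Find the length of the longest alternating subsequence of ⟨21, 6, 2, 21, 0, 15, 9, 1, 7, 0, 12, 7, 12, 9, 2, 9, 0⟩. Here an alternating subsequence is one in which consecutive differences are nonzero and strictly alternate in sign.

Track the best alternating length ending on an up-step vs a down-step at each position: up/down = 1/1, 1/2, 1/2, 3/1, 1/4, 5/4, 5/6, 5/6, 7/6, 1/8, 9/6, 9/10, 11/6, 11/12, 9/12, 13/12, 1/14.
The maximum over both is 14; one such subsequence is 21, 6, 21, 0, 15, 1, 7, 0, 12, 7, 12, 2, 9, 0.

14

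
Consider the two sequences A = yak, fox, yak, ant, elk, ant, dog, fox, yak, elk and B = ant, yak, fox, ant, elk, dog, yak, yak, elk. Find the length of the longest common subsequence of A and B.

A longest common subsequence is yak, fox, ant, elk, dog, yak, elk (length 7); the LCS DP confirms no longer common subsequence exists.

7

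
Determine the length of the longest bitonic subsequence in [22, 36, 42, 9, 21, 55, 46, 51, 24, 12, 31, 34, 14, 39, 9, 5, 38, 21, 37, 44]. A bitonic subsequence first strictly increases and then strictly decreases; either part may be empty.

Let inc[i] be the LIS ending at i and dec[i] the longest strictly decreasing subsequence starting at i. inc = [1, 2, 3, 1, 2, 4, 4, 5, 3, 2, 4, 5, 3, 6, 1, 1, 6, 4, 6, 7], dec = [5, 5, 5, 2, 4, 6, 5, 5, 4, 3, 4, 4, 3, 3, 2, 1, 2, 1, 1, 1].
max_i inc[i]+dec[i]−1 = 9, with one witness 22, 36, 42, 55, 51, 34, 14, 9, 5.

9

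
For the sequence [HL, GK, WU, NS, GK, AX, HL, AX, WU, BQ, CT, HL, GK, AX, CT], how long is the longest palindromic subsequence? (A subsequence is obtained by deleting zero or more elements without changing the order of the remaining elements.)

Using dp[i][j] = 2 + dp[i+1][j−1] if the ends match, else max(dp[i+1][j], dp[i][j−1]):
dp[1][15] = 7. A witness is GK WU AX HL AX WU GK at positions 2,3,6,7,8,9,13.

7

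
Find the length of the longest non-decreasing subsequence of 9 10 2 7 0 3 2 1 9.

Let dp[i] be the longest non-decreasing subsequence ending at position i. Then dp = [1, 2, 1, 2, 1, 2, 2, 2, 3].
The maximum is 3; one witness is 2, 7, 9 at positions 3,4,9.

3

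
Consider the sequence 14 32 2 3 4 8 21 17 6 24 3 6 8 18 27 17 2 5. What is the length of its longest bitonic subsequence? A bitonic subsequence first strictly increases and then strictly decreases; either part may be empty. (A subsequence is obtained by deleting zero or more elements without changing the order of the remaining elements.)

9

One longest bitonic subsequence is 2, 3, 4, 8, 21, 17, 6, 3, 2 (positions 3,4,5,6,7,8,9,11,17): it rises to 21 then falls. Length 9 is optimal.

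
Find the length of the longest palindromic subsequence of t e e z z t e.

One longest palindromic subsequence is ezze (positions 2,4,5,7); it reads the same forward and backward, and the interval DP gives dp[1][7] = 4.

4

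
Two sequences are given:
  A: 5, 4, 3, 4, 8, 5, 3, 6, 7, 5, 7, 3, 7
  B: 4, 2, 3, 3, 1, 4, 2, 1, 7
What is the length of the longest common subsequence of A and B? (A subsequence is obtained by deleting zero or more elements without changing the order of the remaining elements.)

A longest common subsequence is 4, 3, 4, 7 (length 4); the LCS DP confirms no longer common subsequence exists.

4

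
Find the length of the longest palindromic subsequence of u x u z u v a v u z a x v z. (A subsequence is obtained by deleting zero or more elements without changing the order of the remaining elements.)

Using dp[i][j] = 2 + dp[i+1][j−1] if the ends match, else max(dp[i+1][j], dp[i][j−1]):
dp[1][14] = 9. A witness is xzuvavuzx at positions 2,4,5,6,7,8,9,10,12.

9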